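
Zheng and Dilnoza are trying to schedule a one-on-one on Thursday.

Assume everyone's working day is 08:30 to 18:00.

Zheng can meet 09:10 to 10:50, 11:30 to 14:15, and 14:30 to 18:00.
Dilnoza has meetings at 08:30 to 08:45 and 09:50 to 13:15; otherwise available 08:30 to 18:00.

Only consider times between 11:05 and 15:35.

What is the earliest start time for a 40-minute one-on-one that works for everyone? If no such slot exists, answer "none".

Dilnoza free within 08:30–18:00: 08:45–09:50, 13:15–18:00.
Zheng ∩ Dilnoza: 09:10–09:50, 13:15–14:15, 14:30–18:00.
Restricted to 11:05–15:35: 13:15–14:15, 14:30–15:35.
Windows ≥ 40 min: 13:15–14:15, 14:30–15:35.
Earliest such window starts at 13:15.

13:15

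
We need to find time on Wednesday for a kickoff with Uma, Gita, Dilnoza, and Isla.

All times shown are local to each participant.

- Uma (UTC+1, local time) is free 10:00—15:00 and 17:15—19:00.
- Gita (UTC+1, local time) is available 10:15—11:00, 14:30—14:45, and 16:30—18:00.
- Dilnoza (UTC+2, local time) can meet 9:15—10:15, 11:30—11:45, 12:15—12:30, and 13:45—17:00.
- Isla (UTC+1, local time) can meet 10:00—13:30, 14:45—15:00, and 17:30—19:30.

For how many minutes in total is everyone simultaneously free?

15 minutes

Uma → UTC: 09:00–14:00, 16:15–18:00.
Gita → UTC: 09:15–10:00, 13:30–13:45, 15:30–17:00.
Dilnoza → UTC: 07:15–08:15, 09:30–09:45, 10:15–10:30, 11:45–15:00.
Isla → UTC: 09:00–12:30, 13:45–14:00, 16:30–18:30.
Uma ∩ Gita: 09:15–10:00, 13:30–13:45, 16:15–17:00.
Uma ∩ Gita ∩ Dilnoza: 09:30–09:45, 13:30–13:45.
Uma ∩ Gita ∩ Dilnoza ∩ Isla: 09:30–09:45.
Total common minutes: 15.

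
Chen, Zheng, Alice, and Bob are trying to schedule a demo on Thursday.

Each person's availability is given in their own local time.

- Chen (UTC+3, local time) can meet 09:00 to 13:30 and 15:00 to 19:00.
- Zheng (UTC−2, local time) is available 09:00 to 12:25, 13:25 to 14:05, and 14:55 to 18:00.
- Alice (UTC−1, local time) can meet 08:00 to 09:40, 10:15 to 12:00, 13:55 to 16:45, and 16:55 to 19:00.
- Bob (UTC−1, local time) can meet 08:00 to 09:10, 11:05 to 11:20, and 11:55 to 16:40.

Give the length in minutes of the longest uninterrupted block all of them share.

Chen → UTC: 06:00–10:30, 12:00–16:00.
Zheng → UTC: 11:00–14:25, 15:25–16:05, 16:55–20:00.
Alice → UTC: 09:00–10:40, 11:15–13:00, 14:55–17:45, 17:55–20:00.
Bob → UTC: 09:00–10:10, 12:05–12:20, 12:55–17:40.
Chen ∩ Zheng: 12:00–14:25, 15:25–16:00.
Chen ∩ Zheng ∩ Alice: 12:00–13:00, 15:25–16:00.
Chen ∩ Zheng ∩ Alice ∩ Bob: 12:05–12:20, 12:55–13:00, 15:25–16:00.
Common window lengths: 15, 5, 35 min; longest is 35.

35 minutes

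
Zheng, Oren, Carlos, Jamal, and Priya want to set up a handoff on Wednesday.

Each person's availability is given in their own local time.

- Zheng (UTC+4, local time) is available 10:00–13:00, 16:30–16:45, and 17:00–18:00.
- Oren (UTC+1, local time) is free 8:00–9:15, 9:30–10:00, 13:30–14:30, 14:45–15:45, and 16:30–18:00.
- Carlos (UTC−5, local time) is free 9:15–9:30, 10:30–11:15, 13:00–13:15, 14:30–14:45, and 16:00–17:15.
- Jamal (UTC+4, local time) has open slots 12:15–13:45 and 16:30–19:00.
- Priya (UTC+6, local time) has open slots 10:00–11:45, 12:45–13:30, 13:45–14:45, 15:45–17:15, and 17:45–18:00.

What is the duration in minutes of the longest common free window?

Zheng → UTC: 06:00–09:00, 12:30–12:45, 13:00–14:00.
Oren → UTC: 07:00–08:15, 08:30–09:00, 12:30–13:30, 13:45–14:45, 15:30–17:00.
Carlos → UTC: 14:15–14:30, 15:30–16:15, 18:00–18:15, 19:30–19:45, 21:00–22:15.
Jamal → UTC: 08:15–09:45, 12:30–15:00.
Priya → UTC: 04:00–05:45, 06:45–07:30, 07:45–08:45, 09:45–11:15, 11:45–12:00.
Zheng ∩ Oren: 07:00–08:15, 08:30–09:00, 12:30–12:45, 13:00–13:30, 13:45–14:00.
Zheng ∩ Oren ∩ Carlos: (none).
Zheng ∩ Oren ∩ Carlos ∩ Jamal: (none).
Zheng ∩ Oren ∩ Carlos ∩ Jamal ∩ Priya: (none).
No common window.

0 minutes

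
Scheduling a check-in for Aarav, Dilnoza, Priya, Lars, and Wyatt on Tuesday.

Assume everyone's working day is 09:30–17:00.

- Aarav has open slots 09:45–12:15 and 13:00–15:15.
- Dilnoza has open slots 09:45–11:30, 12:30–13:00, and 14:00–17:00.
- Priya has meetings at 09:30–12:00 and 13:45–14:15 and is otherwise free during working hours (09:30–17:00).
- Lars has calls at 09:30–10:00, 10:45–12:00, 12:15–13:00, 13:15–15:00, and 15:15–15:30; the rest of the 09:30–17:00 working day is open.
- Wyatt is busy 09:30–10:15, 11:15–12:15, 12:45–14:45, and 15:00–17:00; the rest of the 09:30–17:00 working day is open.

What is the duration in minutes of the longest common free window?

Priya free within 09:30–17:00: 12:00–13:45, 14:15–17:00.
Lars free within 09:30–17:00: 10:00–10:45, 12:00–12:15, 13:00–13:15, 15:00–15:15, 15:30–17:00.
Wyatt free within 09:30–17:00: 10:15–11:15, 12:15–12:45, 14:45–15:00.
Aarav ∩ Dilnoza: 09:45–11:30, 14:00–15:15.
Aarav ∩ Dilnoza ∩ Priya: 14:15–15:15.
Aarav ∩ Dilnoza ∩ Priya ∩ Lars: 15:00–15:15.
Aarav ∩ Dilnoza ∩ Priya ∩ Lars ∩ Wyatt: (none).
No common window.

0 minutes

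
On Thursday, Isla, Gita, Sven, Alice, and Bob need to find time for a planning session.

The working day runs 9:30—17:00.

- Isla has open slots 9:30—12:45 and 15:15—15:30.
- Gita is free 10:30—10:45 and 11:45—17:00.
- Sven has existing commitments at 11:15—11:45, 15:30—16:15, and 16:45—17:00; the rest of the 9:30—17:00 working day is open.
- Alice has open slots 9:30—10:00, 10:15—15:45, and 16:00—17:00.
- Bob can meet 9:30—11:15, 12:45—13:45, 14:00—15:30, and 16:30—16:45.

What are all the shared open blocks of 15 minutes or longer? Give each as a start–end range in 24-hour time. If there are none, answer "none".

10:30–10:45, 15:15–15:30

Sven free within 09:30–17:00: 09:30–11:15, 11:45–15:30, 16:15–16:45.
Isla ∩ Gita: 10:30–10:45, 11:45–12:45, 15:15–15:30.
Isla ∩ Gita ∩ Sven: 10:30–10:45, 11:45–12:45, 15:15–15:30.
Isla ∩ Gita ∩ Sven ∩ Alice: 10:30–10:45, 11:45–12:45, 15:15–15:30.
Isla ∩ Gita ∩ Sven ∩ Alice ∩ Bob: 10:30–10:45, 15:15–15:30.
Windows ≥ 15 min: 10:30–10:45, 15:15–15:30.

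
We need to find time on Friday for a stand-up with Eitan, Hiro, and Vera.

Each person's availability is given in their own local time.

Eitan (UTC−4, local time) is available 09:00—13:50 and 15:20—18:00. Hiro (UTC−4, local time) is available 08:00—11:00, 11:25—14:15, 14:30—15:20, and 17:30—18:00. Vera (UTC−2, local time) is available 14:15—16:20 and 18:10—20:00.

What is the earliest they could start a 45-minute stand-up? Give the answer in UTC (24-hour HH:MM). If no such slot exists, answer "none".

Eitan → UTC: 13:00–17:50, 19:20–22:00.
Hiro → UTC: 12:00–15:00, 15:25–18:15, 18:30–19:20, 21:30–22:00.
Vera → UTC: 16:15–18:20, 20:10–22:00.
Eitan ∩ Hiro: 13:00–15:00, 15:25–17:50, 21:30–22:00.
Eitan ∩ Hiro ∩ Vera: 16:15–17:50, 21:30–22:00.
Windows ≥ 45 min: 16:15–17:50.
Earliest such window starts at 16:15.

16:15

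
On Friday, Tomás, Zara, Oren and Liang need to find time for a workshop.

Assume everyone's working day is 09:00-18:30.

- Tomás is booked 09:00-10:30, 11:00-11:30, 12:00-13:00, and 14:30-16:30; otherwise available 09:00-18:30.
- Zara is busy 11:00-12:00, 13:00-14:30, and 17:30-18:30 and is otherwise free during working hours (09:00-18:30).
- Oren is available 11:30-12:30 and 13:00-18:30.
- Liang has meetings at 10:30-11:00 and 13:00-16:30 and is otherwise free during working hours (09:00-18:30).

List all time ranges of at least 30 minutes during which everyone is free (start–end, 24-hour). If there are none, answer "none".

16:30–17:30

Tomás free within 09:00–18:30: 10:30–11:00, 11:30–12:00, 13:00–14:30, 16:30–18:30.
Zara free within 09:00–18:30: 09:00–11:00, 12:00–13:00, 14:30–17:30.
Liang free within 09:00–18:30: 09:00–10:30, 11:00–13:00, 16:30–18:30.
Tomás ∩ Zara: 10:30–11:00, 16:30–17:30.
Tomás ∩ Zara ∩ Oren: 16:30–17:30.
Tomás ∩ Zara ∩ Oren ∩ Liang: 16:30–17:30.
Windows ≥ 30 min: 16:30–17:30.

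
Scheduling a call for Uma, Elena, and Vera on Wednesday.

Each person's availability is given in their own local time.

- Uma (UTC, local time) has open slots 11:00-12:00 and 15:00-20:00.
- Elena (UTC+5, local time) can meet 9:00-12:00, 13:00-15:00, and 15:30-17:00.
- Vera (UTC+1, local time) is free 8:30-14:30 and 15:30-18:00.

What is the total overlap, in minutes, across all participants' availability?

Uma → UTC: 11:00–12:00, 15:00–20:00.
Elena → UTC: 04:00–07:00, 08:00–10:00, 10:30–12:00.
Vera → UTC: 07:30–13:30, 14:30–17:00.
Uma ∩ Elena: 11:00–12:00.
Uma ∩ Elena ∩ Vera: 11:00–12:00.
Total common minutes: 60.

60 minutes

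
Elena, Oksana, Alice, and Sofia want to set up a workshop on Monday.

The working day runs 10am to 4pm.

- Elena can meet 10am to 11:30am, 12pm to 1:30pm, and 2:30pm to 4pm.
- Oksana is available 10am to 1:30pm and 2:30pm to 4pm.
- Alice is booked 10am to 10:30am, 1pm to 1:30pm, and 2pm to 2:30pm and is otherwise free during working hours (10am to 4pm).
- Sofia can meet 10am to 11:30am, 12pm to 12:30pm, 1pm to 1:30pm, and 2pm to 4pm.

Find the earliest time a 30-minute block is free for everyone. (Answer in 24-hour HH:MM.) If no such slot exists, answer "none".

Alice free within 10:00–16:00: 10:30–13:00, 13:30–14:00, 14:30–16:00.
Elena ∩ Oksana: 10:00–11:30, 12:00–13:30, 14:30–16:00.
Elena ∩ Oksana ∩ Alice: 10:30–11:30, 12:00–13:00, 14:30–16:00.
Elena ∩ Oksana ∩ Alice ∩ Sofia: 10:30–11:30, 12:00–12:30, 14:30–16:00.
Windows ≥ 30 min: 10:30–11:30, 12:00–12:30, 14:30–16:00.
Earliest such window starts at 10:30.

10:30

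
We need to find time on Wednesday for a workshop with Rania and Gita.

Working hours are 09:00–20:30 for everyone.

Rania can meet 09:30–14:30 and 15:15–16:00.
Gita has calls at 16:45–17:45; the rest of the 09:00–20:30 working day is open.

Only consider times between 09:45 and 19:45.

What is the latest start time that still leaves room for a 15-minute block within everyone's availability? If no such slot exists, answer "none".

Gita free within 09:00–20:30: 09:00–16:45, 17:45–20:30.
Rania ∩ Gita: 09:30–14:30, 15:15–16:00.
Restricted to 09:45–19:45: 09:45–14:30, 15:15–16:00.
Windows ≥ 15 min: 09:45–14:30, 15:15–16:00.
Latest start in the last window 15:15–16:00 is 16:00 − 15 min = 15:45.

15:45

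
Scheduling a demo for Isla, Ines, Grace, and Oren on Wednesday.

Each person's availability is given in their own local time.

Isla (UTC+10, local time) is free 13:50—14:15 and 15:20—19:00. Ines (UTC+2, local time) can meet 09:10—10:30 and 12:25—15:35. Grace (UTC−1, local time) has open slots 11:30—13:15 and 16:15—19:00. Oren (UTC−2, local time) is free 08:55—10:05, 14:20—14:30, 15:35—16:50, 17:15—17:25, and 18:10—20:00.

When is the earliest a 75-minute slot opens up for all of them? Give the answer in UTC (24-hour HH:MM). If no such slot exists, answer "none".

Isla → UTC: 03:50–04:15, 05:20–09:00.
Ines → UTC: 07:10–08:30, 10:25–13:35.
Grace → UTC: 12:30–14:15, 17:15–20:00.
Oren → UTC: 10:55–12:05, 16:20–16:30, 17:35–18:50, 19:15–19:25, 20:10–22:00.
Isla ∩ Ines: 07:10–08:30.
Isla ∩ Ines ∩ Grace: (none).
Isla ∩ Ines ∩ Grace ∩ Oren: (none).
Windows ≥ 75 min: (none).

none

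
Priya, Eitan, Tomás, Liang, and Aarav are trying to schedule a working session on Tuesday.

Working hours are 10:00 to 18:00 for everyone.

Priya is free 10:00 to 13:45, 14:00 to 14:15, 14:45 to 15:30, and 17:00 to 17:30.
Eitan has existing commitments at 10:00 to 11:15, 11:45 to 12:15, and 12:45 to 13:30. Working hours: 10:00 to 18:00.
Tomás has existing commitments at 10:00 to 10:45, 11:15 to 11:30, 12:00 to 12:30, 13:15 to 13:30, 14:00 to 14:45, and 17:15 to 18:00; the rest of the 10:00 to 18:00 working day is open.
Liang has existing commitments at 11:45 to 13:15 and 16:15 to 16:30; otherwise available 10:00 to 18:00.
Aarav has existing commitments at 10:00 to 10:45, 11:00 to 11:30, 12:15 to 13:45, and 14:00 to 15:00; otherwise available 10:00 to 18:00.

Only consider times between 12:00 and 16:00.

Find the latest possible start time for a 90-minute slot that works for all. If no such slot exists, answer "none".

none

Eitan free within 10:00–18:00: 11:15–11:45, 12:15–12:45, 13:30–18:00.
Tomás free within 10:00–18:00: 10:45–11:15, 11:30–12:00, 12:30–13:15, 13:30–14:00, 14:45–17:15.
Liang free within 10:00–18:00: 10:00–11:45, 13:15–16:15, 16:30–18:00.
Aarav free within 10:00–18:00: 10:45–11:00, 11:30–12:15, 13:45–14:00, 15:00–18:00.
Priya ∩ Eitan: 11:15–11:45, 12:15–12:45, 13:30–13:45, 14:00–14:15, 14:45–15:30, 17:00–17:30.
Priya ∩ Eitan ∩ Tomás: 11:30–11:45, 12:30–12:45, 13:30–13:45, 14:45–15:30, 17:00–17:15.
Priya ∩ Eitan ∩ Tomás ∩ Liang: 11:30–11:45, 13:30–13:45, 14:45–15:30, 17:00–17:15.
Priya ∩ Eitan ∩ Tomás ∩ Liang ∩ Aarav: 11:30–11:45, 15:00–15:30, 17:00–17:15.
Restricted to 12:00–16:00: 15:00–15:30.
Windows ≥ 90 min: (none).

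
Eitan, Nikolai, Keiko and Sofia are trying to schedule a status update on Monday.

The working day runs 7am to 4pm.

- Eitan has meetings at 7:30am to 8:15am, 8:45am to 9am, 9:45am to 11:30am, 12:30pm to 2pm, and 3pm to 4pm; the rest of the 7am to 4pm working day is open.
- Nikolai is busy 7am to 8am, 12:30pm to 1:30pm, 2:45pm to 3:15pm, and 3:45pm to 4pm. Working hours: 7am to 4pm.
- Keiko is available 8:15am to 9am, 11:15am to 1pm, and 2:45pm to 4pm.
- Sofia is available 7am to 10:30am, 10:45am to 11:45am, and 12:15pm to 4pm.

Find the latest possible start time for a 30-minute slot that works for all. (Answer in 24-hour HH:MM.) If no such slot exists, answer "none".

08:15

Eitan free within 07:00–16:00: 07:00–07:30, 08:15–08:45, 09:00–09:45, 11:30–12:30, 14:00–15:00.
Nikolai free within 07:00–16:00: 08:00–12:30, 13:30–14:45, 15:15–15:45.
Eitan ∩ Nikolai: 08:15–08:45, 09:00–09:45, 11:30–12:30, 14:00–14:45.
Eitan ∩ Nikolai ∩ Keiko: 08:15–08:45, 11:30–12:30.
Eitan ∩ Nikolai ∩ Keiko ∩ Sofia: 08:15–08:45, 11:30–11:45, 12:15–12:30.
Windows ≥ 30 min: 08:15–08:45.
Latest start in the last window 08:15–08:45 is 08:45 − 30 min = 08:15.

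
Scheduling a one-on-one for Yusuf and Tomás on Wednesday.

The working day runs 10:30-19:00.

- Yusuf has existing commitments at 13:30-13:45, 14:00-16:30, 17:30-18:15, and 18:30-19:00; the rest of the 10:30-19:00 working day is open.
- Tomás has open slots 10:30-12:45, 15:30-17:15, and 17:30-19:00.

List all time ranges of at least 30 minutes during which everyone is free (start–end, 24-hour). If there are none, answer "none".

Yusuf free within 10:30–19:00: 10:30–13:30, 13:45–14:00, 16:30–17:30, 18:15–18:30.
Yusuf ∩ Tomás: 10:30–12:45, 16:30–17:15, 18:15–18:30.
Windows ≥ 30 min: 10:30–12:45, 16:30–17:15.

10:30–12:45, 16:30–17:15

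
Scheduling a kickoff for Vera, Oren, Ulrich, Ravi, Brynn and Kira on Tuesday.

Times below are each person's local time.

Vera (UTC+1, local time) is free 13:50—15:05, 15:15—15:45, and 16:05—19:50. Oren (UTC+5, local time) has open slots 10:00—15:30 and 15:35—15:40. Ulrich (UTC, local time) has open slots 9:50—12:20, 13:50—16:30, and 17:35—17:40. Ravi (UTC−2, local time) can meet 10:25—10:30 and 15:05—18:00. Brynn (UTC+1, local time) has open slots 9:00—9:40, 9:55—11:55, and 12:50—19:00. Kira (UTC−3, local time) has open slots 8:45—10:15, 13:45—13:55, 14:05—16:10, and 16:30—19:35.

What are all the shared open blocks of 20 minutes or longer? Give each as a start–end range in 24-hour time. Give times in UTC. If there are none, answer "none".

none

Vera → UTC: 12:50–14:05, 14:15–14:45, 15:05–18:50.
Oren → UTC: 05:00–10:30, 10:35–10:40.
Ulrich → UTC: 09:50–12:20, 13:50–16:30, 17:35–17:40.
Ravi → UTC: 12:25–12:30, 17:05–20:00.
Brynn → UTC: 08:00–08:40, 08:55–10:55, 11:50–18:00.
Kira → UTC: 11:45–13:15, 16:45–16:55, 17:05–19:10, 19:30–22:35.
Vera ∩ Oren: (none).
Vera ∩ Oren ∩ Ulrich: (none).
Vera ∩ Oren ∩ Ulrich ∩ Ravi: (none).
Vera ∩ Oren ∩ Ulrich ∩ Ravi ∩ Brynn: (none).
Vera ∩ Oren ∩ Ulrich ∩ Ravi ∩ Brynn ∩ Kira: (none).
Windows ≥ 20 min: (none).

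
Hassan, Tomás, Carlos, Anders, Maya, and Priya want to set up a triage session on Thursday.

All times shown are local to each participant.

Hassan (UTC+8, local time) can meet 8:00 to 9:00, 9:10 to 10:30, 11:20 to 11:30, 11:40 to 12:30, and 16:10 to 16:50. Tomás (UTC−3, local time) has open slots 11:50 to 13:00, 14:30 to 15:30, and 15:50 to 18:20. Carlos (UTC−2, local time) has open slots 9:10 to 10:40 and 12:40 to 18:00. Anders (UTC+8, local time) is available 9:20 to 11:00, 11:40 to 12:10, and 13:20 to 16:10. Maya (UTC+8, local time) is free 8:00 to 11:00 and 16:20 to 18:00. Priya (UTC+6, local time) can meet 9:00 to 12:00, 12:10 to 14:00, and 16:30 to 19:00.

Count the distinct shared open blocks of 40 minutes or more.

0

Hassan → UTC: 00:00–01:00, 01:10–02:30, 03:20–03:30, 03:40–04:30, 08:10–08:50.
Tomás → UTC: 14:50–16:00, 17:30–18:30, 18:50–21:20.
Carlos → UTC: 11:10–12:40, 14:40–20:00.
Anders → UTC: 01:20–03:00, 03:40–04:10, 05:20–08:10.
Maya → UTC: 00:00–03:00, 08:20–10:00.
Priya → UTC: 03:00–06:00, 06:10–08:00, 10:30–13:00.
Hassan ∩ Tomás: (none).
Hassan ∩ Tomás ∩ Carlos: (none).
Hassan ∩ Tomás ∩ Carlos ∩ Anders: (none).
Hassan ∩ Tomás ∩ Carlos ∩ Anders ∩ Maya: (none).
Hassan ∩ Tomás ∩ Carlos ∩ Anders ∩ Maya ∩ Priya: (none).
Windows ≥ 40 min: (none).
That's 0 windows.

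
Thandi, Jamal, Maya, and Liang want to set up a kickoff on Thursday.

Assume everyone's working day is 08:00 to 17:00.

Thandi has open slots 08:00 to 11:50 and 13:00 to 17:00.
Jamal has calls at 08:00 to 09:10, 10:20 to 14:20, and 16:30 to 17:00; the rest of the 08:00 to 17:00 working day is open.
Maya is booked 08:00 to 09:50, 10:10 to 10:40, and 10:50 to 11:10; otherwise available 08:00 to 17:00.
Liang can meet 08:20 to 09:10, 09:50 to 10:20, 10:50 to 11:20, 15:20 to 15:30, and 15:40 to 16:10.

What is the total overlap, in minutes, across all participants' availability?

60 minutes

Jamal free within 08:00–17:00: 09:10–10:20, 14:20–16:30.
Maya free within 08:00–17:00: 09:50–10:10, 10:40–10:50, 11:10–17:00.
Thandi ∩ Jamal: 09:10–10:20, 14:20–16:30.
Thandi ∩ Jamal ∩ Maya: 09:50–10:10, 14:20–16:30.
Thandi ∩ Jamal ∩ Maya ∩ Liang: 09:50–10:10, 15:20–15:30, 15:40–16:10.
Total common minutes: 20 + 10 + 30 = 60.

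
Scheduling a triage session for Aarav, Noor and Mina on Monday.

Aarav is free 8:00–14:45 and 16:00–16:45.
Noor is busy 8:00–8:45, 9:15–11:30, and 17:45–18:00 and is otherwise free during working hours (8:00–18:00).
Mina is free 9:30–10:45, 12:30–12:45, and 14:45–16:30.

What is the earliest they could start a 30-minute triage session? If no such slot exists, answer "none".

Noor free within 08:00–18:00: 08:45–09:15, 11:30–17:45.
Aarav ∩ Noor: 08:45–09:15, 11:30–14:45, 16:00–16:45.
Aarav ∩ Noor ∩ Mina: 12:30–12:45, 16:00–16:30.
Windows ≥ 30 min: 16:00–16:30.
Earliest such window starts at 16:00.

16:00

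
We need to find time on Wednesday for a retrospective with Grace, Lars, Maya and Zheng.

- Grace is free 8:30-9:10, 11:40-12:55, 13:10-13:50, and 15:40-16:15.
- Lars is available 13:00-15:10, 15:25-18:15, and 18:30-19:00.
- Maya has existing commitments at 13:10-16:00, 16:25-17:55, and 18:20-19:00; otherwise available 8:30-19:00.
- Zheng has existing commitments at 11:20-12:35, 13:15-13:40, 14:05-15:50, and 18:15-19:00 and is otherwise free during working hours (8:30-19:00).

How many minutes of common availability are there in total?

15 minutes

Maya free within 08:30–19:00: 08:30–13:10, 16:00–16:25, 17:55–18:20.
Zheng free within 08:30–19:00: 08:30–11:20, 12:35–13:15, 13:40–14:05, 15:50–18:15.
Grace ∩ Lars: 13:10–13:50, 15:40–16:15.
Grace ∩ Lars ∩ Maya: 16:00–16:15.
Grace ∩ Lars ∩ Maya ∩ Zheng: 16:00–16:15.
Total common minutes: 15.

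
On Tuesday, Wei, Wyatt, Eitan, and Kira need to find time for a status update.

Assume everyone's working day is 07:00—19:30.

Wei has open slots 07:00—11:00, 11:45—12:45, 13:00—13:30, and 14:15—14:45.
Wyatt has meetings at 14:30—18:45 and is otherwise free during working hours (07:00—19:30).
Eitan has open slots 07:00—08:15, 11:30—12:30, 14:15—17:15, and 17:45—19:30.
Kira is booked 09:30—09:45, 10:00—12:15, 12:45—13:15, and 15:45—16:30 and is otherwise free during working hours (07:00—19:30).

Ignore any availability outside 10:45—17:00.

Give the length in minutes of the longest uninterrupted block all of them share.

15 minutes

Wyatt free within 07:00–19:30: 07:00–14:30, 18:45–19:30.
Kira free within 07:00–19:30: 07:00–09:30, 09:45–10:00, 12:15–12:45, 13:15–15:45, 16:30–19:30.
Wei ∩ Wyatt: 07:00–11:00, 11:45–12:45, 13:00–13:30, 14:15–14:30.
Wei ∩ Wyatt ∩ Eitan: 07:00–08:15, 11:45–12:30, 14:15–14:30.
Wei ∩ Wyatt ∩ Eitan ∩ Kira: 07:00–08:15, 12:15–12:30, 14:15–14:30.
Restricted to 10:45–17:00: 12:15–12:30, 14:15–14:30.
Common window lengths: 15, 15 min; longest is 15.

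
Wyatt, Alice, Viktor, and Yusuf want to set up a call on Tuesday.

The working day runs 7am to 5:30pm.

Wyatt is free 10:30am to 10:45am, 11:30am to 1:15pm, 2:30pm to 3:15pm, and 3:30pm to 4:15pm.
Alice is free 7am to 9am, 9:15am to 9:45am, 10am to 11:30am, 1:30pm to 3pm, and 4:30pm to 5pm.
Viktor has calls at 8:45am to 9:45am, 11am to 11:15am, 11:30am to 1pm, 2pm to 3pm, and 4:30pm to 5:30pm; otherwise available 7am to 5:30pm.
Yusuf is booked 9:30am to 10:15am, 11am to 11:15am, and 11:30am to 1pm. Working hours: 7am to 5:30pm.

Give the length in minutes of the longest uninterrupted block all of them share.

Viktor free within 07:00–17:30: 07:00–08:45, 09:45–11:00, 11:15–11:30, 13:00–14:00, 15:00–16:30.
Yusuf free within 07:00–17:30: 07:00–09:30, 10:15–11:00, 11:15–11:30, 13:00–17:30.
Wyatt ∩ Alice: 10:30–10:45, 14:30–15:00.
Wyatt ∩ Alice ∩ Viktor: 10:30–10:45.
Wyatt ∩ Alice ∩ Viktor ∩ Yusuf: 10:30–10:45.
Single common window of 15 minutes.

15 minutes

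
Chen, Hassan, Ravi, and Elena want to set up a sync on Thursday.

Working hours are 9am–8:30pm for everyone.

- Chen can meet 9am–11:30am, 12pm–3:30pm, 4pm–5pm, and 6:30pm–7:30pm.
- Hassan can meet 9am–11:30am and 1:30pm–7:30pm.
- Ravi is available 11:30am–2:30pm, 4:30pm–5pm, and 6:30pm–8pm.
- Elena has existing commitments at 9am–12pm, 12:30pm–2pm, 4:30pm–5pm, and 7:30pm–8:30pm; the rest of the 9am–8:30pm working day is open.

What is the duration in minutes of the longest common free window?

60 minutes

Elena free within 09:00–20:30: 12:00–12:30, 14:00–16:30, 17:00–19:30.
Chen ∩ Hassan: 09:00–11:30, 13:30–15:30, 16:00–17:00, 18:30–19:30.
Chen ∩ Hassan ∩ Ravi: 13:30–14:30, 16:30–17:00, 18:30–19:30.
Chen ∩ Hassan ∩ Ravi ∩ Elena: 14:00–14:30, 18:30–19:30.
Common window lengths: 30, 60 min; longest is 60.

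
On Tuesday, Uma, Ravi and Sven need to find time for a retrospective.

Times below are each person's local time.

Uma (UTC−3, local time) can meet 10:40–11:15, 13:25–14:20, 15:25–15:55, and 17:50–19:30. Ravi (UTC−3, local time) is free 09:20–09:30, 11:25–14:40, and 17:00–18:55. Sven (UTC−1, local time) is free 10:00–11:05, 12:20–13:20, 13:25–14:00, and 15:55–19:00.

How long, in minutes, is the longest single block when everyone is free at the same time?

Uma → UTC: 13:40–14:15, 16:25–17:20, 18:25–18:55, 20:50–22:30.
Ravi → UTC: 12:20–12:30, 14:25–17:40, 20:00–21:55.
Sven → UTC: 11:00–12:05, 13:20–14:20, 14:25–15:00, 16:55–20:00.
Uma ∩ Ravi: 16:25–17:20, 20:50–21:55.
Uma ∩ Ravi ∩ Sven: 16:55–17:20.
Single common window of 25 minutes.

25 minutes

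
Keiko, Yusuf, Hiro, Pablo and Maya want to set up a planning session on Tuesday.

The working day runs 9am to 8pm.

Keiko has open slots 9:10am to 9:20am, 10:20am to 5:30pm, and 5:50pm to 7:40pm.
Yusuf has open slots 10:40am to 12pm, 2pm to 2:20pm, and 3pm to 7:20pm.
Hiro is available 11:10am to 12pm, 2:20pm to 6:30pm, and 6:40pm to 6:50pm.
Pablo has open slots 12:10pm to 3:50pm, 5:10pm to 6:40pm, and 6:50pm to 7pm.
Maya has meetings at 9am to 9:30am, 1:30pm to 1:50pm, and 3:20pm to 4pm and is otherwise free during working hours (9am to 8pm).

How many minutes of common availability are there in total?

Maya free within 09:00–20:00: 09:30–13:30, 13:50–15:20, 16:00–20:00.
Keiko ∩ Yusuf: 10:40–12:00, 14:00–14:20, 15:00–17:30, 17:50–19:20.
Keiko ∩ Yusuf ∩ Hiro: 11:10–12:00, 15:00–17:30, 17:50–18:30, 18:40–18:50.
Keiko ∩ Yusuf ∩ Hiro ∩ Pablo: 15:00–15:50, 17:10–17:30, 17:50–18:30.
Keiko ∩ Yusuf ∩ Hiro ∩ Pablo ∩ Maya: 15:00–15:20, 17:10–17:30, 17:50–18:30.
Total common minutes: 20 + 20 + 40 = 80.

80 minutes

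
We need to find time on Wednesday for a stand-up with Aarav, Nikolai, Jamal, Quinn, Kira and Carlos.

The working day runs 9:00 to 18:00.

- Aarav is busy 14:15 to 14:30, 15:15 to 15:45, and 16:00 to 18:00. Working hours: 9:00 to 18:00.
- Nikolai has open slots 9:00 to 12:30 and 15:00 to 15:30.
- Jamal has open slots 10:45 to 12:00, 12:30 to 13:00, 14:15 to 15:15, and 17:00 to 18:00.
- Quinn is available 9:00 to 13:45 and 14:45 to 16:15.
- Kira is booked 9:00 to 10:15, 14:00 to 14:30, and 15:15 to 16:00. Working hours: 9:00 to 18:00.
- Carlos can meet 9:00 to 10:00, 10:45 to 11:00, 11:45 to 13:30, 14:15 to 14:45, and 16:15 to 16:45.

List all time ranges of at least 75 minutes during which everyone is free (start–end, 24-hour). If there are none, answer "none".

none

Aarav free within 09:00–18:00: 09:00–14:15, 14:30–15:15, 15:45–16:00.
Kira free within 09:00–18:00: 10:15–14:00, 14:30–15:15, 16:00–18:00.
Aarav ∩ Nikolai: 09:00–12:30, 15:00–15:15.
Aarav ∩ Nikolai ∩ Jamal: 10:45–12:00, 15:00–15:15.
Aarav ∩ Nikolai ∩ Jamal ∩ Quinn: 10:45–12:00, 15:00–15:15.
Aarav ∩ Nikolai ∩ Jamal ∩ Quinn ∩ Kira: 10:45–12:00, 15:00–15:15.
Aarav ∩ Nikolai ∩ Jamal ∩ Quinn ∩ Kira ∩ Carlos: 10:45–11:00, 11:45–12:00.
Windows ≥ 75 min: (none).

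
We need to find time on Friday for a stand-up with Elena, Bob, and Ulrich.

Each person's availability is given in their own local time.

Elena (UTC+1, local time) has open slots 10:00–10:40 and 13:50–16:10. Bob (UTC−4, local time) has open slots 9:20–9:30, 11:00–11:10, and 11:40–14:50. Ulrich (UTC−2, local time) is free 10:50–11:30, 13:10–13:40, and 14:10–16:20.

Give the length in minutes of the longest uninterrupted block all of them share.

Elena → UTC: 09:00–09:40, 12:50–15:10.
Bob → UTC: 13:20–13:30, 15:00–15:10, 15:40–18:50.
Ulrich → UTC: 12:50–13:30, 15:10–15:40, 16:10–18:20.
Elena ∩ Bob: 13:20–13:30, 15:00–15:10.
Elena ∩ Bob ∩ Ulrich: 13:20–13:30.
Single common window of 10 minutes.

10 minutes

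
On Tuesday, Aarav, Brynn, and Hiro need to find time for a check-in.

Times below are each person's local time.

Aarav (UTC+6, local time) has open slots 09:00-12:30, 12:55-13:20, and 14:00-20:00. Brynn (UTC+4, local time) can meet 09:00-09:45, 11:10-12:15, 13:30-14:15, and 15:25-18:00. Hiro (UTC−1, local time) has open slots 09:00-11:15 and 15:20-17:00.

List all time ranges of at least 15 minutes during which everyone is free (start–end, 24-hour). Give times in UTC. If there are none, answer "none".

Aarav → UTC: 03:00–06:30, 06:55–07:20, 08:00–14:00.
Brynn → UTC: 05:00–05:45, 07:10–08:15, 09:30–10:15, 11:25–14:00.
Hiro → UTC: 10:00–12:15, 16:20–18:00.
Aarav ∩ Brynn: 05:00–05:45, 07:10–07:20, 08:00–08:15, 09:30–10:15, 11:25–14:00.
Aarav ∩ Brynn ∩ Hiro: 10:00–10:15, 11:25–12:15.
Windows ≥ 15 min: 10:00–10:15, 11:25–12:15.

10:00–10:15, 11:25–12:15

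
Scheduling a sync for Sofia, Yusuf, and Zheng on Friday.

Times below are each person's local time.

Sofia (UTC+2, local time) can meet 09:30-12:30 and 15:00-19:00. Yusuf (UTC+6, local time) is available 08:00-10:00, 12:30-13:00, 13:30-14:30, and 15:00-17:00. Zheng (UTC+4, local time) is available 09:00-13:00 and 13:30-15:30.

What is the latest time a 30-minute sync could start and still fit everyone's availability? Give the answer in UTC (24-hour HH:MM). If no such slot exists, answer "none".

Sofia → UTC: 07:30–10:30, 13:00–17:00.
Yusuf → UTC: 02:00–04:00, 06:30–07:00, 07:30–08:30, 09:00–11:00.
Zheng → UTC: 05:00–09:00, 09:30–11:30.
Sofia ∩ Yusuf: 07:30–08:30, 09:00–10:30.
Sofia ∩ Yusuf ∩ Zheng: 07:30–08:30, 09:30–10:30.
Windows ≥ 30 min: 07:30–08:30, 09:30–10:30.
Latest start in the last window 09:30–10:30 is 10:30 − 30 min = 10:00.

10:00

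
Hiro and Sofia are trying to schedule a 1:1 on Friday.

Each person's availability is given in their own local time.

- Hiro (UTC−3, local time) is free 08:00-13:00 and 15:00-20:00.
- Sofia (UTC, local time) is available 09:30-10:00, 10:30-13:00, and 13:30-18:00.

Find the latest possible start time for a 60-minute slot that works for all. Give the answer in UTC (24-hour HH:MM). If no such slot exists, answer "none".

Hiro → UTC: 11:00–16:00, 18:00–23:00.
Sofia → UTC: 09:30–10:00, 10:30–13:00, 13:30–18:00.
Hiro ∩ Sofia: 11:00–13:00, 13:30–16:00.
Windows ≥ 60 min: 11:00–13:00, 13:30–16:00.
Latest start in the last window 13:30–16:00 is 16:00 − 60 min = 15:00.

15:00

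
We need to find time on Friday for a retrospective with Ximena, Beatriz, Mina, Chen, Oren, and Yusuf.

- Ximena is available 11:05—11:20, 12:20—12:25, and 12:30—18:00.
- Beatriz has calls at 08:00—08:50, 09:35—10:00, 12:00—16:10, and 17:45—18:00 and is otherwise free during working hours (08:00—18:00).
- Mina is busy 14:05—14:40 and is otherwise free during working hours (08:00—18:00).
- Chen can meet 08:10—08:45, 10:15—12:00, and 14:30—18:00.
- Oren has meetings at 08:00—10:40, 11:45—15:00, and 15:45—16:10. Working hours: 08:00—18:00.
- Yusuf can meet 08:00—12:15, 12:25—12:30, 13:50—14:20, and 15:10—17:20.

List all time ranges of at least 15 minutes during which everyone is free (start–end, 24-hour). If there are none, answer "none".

11:05–11:20, 16:10–17:20

Beatriz free within 08:00–18:00: 08:50–09:35, 10:00–12:00, 16:10–17:45.
Mina free within 08:00–18:00: 08:00–14:05, 14:40–18:00.
Oren free within 08:00–18:00: 10:40–11:45, 15:00–15:45, 16:10–18:00.
Ximena ∩ Beatriz: 11:05–11:20, 16:10–17:45.
Ximena ∩ Beatriz ∩ Mina: 11:05–11:20, 16:10–17:45.
Ximena ∩ Beatriz ∩ Mina ∩ Chen: 11:05–11:20, 16:10–17:45.
Ximena ∩ Beatriz ∩ Mina ∩ Chen ∩ Oren: 11:05–11:20, 16:10–17:45.
Ximena ∩ Beatriz ∩ Mina ∩ Chen ∩ Oren ∩ Yusuf: 11:05–11:20, 16:10–17:20.
Windows ≥ 15 min: 11:05–11:20, 16:10–17:20.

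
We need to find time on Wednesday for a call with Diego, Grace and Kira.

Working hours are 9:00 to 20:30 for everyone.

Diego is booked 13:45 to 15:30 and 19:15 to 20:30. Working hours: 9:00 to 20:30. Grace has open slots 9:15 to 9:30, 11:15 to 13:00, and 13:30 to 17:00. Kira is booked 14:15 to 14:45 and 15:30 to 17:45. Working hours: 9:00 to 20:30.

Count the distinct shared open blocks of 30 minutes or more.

1

Diego free within 09:00–20:30: 09:00–13:45, 15:30–19:15.
Kira free within 09:00–20:30: 09:00–14:15, 14:45–15:30, 17:45–20:30.
Diego ∩ Grace: 09:15–09:30, 11:15–13:00, 13:30–13:45, 15:30–17:00.
Diego ∩ Grace ∩ Kira: 09:15–09:30, 11:15–13:00, 13:30–13:45.
Windows ≥ 30 min: 11:15–13:00.
That's 1 window.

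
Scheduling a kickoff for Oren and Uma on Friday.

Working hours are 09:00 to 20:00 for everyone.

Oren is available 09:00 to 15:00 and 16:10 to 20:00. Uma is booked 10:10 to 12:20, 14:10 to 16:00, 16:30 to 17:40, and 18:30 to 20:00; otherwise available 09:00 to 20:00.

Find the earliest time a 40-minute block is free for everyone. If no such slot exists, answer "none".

Uma free within 09:00–20:00: 09:00–10:10, 12:20–14:10, 16:00–16:30, 17:40–18:30.
Oren ∩ Uma: 09:00–10:10, 12:20–14:10, 16:10–16:30, 17:40–18:30.
Windows ≥ 40 min: 09:00–10:10, 12:20–14:10, 17:40–18:30.
Earliest such window starts at 09:00.

09:00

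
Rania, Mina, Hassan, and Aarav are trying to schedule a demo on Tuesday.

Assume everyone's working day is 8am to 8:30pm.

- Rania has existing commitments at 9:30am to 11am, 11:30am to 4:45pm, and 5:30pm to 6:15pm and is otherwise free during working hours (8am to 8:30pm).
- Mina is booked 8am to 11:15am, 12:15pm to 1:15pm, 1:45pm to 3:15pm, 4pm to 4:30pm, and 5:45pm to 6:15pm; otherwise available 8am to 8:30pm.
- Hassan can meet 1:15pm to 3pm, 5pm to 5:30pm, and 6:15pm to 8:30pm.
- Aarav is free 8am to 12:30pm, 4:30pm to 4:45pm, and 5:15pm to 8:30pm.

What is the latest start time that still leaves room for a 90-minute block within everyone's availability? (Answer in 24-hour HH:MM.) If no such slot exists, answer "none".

Rania free within 08:00–20:30: 08:00–09:30, 11:00–11:30, 16:45–17:30, 18:15–20:30.
Mina free within 08:00–20:30: 11:15–12:15, 13:15–13:45, 15:15–16:00, 16:30–17:45, 18:15–20:30.
Rania ∩ Mina: 11:15–11:30, 16:45–17:30, 18:15–20:30.
Rania ∩ Mina ∩ Hassan: 17:00–17:30, 18:15–20:30.
Rania ∩ Mina ∩ Hassan ∩ Aarav: 17:15–17:30, 18:15–20:30.
Windows ≥ 90 min: 18:15–20:30.
Latest start in the last window 18:15–20:30 is 20:30 − 90 min = 19:00.

19:00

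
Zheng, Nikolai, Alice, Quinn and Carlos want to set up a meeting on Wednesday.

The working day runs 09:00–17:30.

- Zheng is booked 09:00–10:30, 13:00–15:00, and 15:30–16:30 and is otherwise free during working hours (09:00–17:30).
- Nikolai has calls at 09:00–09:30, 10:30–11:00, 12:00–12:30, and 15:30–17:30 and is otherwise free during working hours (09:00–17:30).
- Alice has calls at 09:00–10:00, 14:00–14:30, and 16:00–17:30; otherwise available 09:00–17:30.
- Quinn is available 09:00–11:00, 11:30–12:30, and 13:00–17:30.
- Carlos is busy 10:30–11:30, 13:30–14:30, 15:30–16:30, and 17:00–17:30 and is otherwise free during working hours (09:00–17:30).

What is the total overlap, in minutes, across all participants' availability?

Zheng free within 09:00–17:30: 10:30–13:00, 15:00–15:30, 16:30–17:30.
Nikolai free within 09:00–17:30: 09:30–10:30, 11:00–12:00, 12:30–15:30.
Alice free within 09:00–17:30: 10:00–14:00, 14:30–16:00.
Carlos free within 09:00–17:30: 09:00–10:30, 11:30–13:30, 14:30–15:30, 16:30–17:00.
Zheng ∩ Nikolai: 11:00–12:00, 12:30–13:00, 15:00–15:30.
Zheng ∩ Nikolai ∩ Alice: 11:00–12:00, 12:30–13:00, 15:00–15:30.
Zheng ∩ Nikolai ∩ Alice ∩ Quinn: 11:30–12:00, 15:00–15:30.
Zheng ∩ Nikolai ∩ Alice ∩ Quinn ∩ Carlos: 11:30–12:00, 15:00–15:30.
Total common minutes: 30 + 30 = 60.

60 minutes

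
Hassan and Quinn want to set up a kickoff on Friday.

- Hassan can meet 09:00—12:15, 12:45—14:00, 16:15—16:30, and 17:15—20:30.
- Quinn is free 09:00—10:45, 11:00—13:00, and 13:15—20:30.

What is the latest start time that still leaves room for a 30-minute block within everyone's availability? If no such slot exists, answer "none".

20:00

Hassan ∩ Quinn: 09:00–10:45, 11:00–12:15, 12:45–13:00, 13:15–14:00, 16:15–16:30, 17:15–20:30.
Windows ≥ 30 min: 09:00–10:45, 11:00–12:15, 13:15–14:00, 17:15–20:30.
Latest start in the last window 17:15–20:30 is 20:30 − 30 min = 20:00.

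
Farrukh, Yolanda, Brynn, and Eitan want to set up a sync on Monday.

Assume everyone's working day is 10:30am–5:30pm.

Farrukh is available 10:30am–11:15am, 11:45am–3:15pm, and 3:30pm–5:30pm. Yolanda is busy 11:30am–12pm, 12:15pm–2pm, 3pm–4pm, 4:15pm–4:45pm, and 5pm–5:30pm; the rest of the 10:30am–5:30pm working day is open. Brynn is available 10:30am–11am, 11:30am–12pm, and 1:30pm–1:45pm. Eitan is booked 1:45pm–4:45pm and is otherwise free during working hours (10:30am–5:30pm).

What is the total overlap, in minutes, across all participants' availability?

30 minutes

Yolanda free within 10:30–17:30: 10:30–11:30, 12:00–12:15, 14:00–15:00, 16:00–16:15, 16:45–17:00.
Eitan free within 10:30–17:30: 10:30–13:45, 16:45–17:30.
Farrukh ∩ Yolanda: 10:30–11:15, 12:00–12:15, 14:00–15:00, 16:00–16:15, 16:45–17:00.
Farrukh ∩ Yolanda ∩ Brynn: 10:30–11:00.
Farrukh ∩ Yolanda ∩ Brynn ∩ Eitan: 10:30–11:00.
Total common minutes: 30.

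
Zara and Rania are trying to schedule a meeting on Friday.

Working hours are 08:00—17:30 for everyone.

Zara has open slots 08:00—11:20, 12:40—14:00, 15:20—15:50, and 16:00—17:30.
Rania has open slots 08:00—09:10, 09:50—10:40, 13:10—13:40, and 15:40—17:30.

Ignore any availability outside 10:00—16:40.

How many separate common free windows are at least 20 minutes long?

3

Zara ∩ Rania: 08:00–09:10, 09:50–10:40, 13:10–13:40, 15:40–15:50, 16:00–17:30.
Restricted to 10:00–16:40: 10:00–10:40, 13:10–13:40, 15:40–15:50, 16:00–16:40.
Windows ≥ 20 min: 10:00–10:40, 13:10–13:40, 16:00–16:40.
That's 3 windows.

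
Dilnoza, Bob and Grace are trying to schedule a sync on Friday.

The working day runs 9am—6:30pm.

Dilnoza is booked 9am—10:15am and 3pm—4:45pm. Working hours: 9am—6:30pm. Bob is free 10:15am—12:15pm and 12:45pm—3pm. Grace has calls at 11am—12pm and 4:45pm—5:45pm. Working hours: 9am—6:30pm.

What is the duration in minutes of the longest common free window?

Dilnoza free within 09:00–18:30: 10:15–15:00, 16:45–18:30.
Grace free within 09:00–18:30: 09:00–11:00, 12:00–16:45, 17:45–18:30.
Dilnoza ∩ Bob: 10:15–12:15, 12:45–15:00.
Dilnoza ∩ Bob ∩ Grace: 10:15–11:00, 12:00–12:15, 12:45–15:00.
Common window lengths: 45, 15, 135 min; longest is 135.

135 minutes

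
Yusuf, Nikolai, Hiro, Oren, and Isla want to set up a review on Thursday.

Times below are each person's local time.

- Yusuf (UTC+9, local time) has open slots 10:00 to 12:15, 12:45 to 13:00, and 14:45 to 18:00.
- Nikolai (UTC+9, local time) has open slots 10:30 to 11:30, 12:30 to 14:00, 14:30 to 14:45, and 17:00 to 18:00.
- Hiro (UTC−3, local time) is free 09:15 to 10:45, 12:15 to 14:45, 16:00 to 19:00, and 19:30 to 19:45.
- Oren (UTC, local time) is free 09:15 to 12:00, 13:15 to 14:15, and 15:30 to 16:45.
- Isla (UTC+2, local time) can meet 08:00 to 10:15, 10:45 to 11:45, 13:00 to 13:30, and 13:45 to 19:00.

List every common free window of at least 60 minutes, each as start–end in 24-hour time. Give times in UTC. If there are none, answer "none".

Yusuf → UTC: 01:00–03:15, 03:45–04:00, 05:45–09:00.
Nikolai → UTC: 01:30–02:30, 03:30–05:00, 05:30–05:45, 08:00–09:00.
Hiro → UTC: 12:15–13:45, 15:15–17:45, 19:00–22:00, 22:30–22:45.
Oren → UTC: 09:15–12:00, 13:15–14:15, 15:30–16:45.
Isla → UTC: 06:00–08:15, 08:45–09:45, 11:00–11:30, 11:45–17:00.
Yusuf ∩ Nikolai: 01:30–02:30, 03:45–04:00, 08:00–09:00.
Yusuf ∩ Nikolai ∩ Hiro: (none).
Yusuf ∩ Nikolai ∩ Hiro ∩ Oren: (none).
Yusuf ∩ Nikolai ∩ Hiro ∩ Oren ∩ Isla: (none).
Windows ≥ 60 min: (none).

none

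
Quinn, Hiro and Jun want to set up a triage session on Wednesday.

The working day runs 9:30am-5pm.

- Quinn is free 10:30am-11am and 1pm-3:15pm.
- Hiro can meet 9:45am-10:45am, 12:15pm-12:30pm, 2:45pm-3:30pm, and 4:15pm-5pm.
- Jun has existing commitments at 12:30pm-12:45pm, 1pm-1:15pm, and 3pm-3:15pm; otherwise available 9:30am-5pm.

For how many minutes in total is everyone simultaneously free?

30 minutes

Jun free within 09:30–17:00: 09:30–12:30, 12:45–13:00, 13:15–15:00, 15:15–17:00.
Quinn ∩ Hiro: 10:30–10:45, 14:45–15:15.
Quinn ∩ Hiro ∩ Jun: 10:30–10:45, 14:45–15:00.
Total common minutes: 15 + 15 = 30.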